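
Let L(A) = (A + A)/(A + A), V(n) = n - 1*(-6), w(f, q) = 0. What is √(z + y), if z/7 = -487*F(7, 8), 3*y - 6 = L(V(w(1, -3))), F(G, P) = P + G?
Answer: I*√460194/3 ≈ 226.13*I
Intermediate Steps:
F(G, P) = G + P
V(n) = 6 + n (V(n) = n + 6 = 6 + n)
L(A) = 1 (L(A) = (2*A)/((2*A)) = (2*A)*(1/(2*A)) = 1)
y = 7/3 (y = 2 + (⅓)*1 = 2 + ⅓ = 7/3 ≈ 2.3333)
z = -51135 (z = 7*(-487*(7 + 8)) = 7*(-487*15) = 7*(-7305) = -51135)
√(z + y) = √(-51135 + 7/3) = √(-153398/3) = I*√460194/3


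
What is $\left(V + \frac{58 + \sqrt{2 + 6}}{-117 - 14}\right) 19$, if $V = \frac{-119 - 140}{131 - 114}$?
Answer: $- \frac{663385}{2227} - \frac{38 \sqrt{2}}{131} \approx -298.29$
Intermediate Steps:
$V = - \frac{259}{17}$ ($V = - \frac{259}{131 - 114} = - \frac{259}{17} \approx -15.235$)
$\left(V + \frac{58 + \sqrt{2 + 6}}{-117 - 14}\right) 19 = \left(- \frac{259}{17} + \frac{58 + \sqrt{2 + 6}}{-117 - 14}\right) 19 = \left(- \frac{259}{17} + \frac{58 + \sqrt{8}}{-131}\right) 19 = \left(- \frac{259}{17} + \left(58 + 2 \sqrt{2}\right) \left(- \frac{1}{131}\right)\right) 19 = \left(- \frac{259}{17} - \left(\frac{58}{131} + \frac{2 \sqrt{2}}{131}\right)\right) 19 = \left(- \frac{34915}{2227} - \frac{2 \sqrt{2}}{131}\right) 19 = - \frac{663385}{2227} - \frac{38 \sqrt{2}}{131}$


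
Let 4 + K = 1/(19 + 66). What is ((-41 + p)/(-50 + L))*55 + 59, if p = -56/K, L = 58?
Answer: -342637/2712 ≈ -126.34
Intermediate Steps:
K = -339/85 (K = -4 + 1/(19 + 66) = -4 + 1/85 = -339/85 ≈ -3.9882)
p = 4760/339 (p = -56/(-339/85) = -56*(-85/339) = 4760/339 ≈ 14.041)
((-41 + p)/(-50 + L))*55 + 59 = ((-41 + 4760/339)/(-50 + 58))*55 + 59 = -9139/339/8*55 + 59 = -9139/339*⅛*55 + 59 = -9139/2712*55 + 59 = -502645/2712 + 59 = -342637/2712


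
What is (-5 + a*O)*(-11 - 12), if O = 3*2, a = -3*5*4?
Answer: 8395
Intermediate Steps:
a = -60 (a = -15*4 = -60)
O = 6
(-5 + a*O)*(-11 - 12) = (-5 - 60*6)*(-11 - 12) = (-5 - 360)*(-23) = -365*(-23) = 8395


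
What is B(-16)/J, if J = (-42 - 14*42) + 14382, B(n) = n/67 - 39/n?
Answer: 2357/14742144 ≈ 0.00015988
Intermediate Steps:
B(n) = -39/n + n/67 (B(n) = n*(1/67) - 39/n = n/67 - 39/n = -39/n + n/67)
J = 13752 (J = (-42 - 588) + 14382 = -630 + 14382 = 13752)
B(-16)/J = (-39/(-16) + (1/67)*(-16))/13752 = (-39*(-1/16) - 16/67)*(1/13752) = (39/16 - 16/67)*(1/13752) = (2357/1072)*(1/13752) = 2357/14742144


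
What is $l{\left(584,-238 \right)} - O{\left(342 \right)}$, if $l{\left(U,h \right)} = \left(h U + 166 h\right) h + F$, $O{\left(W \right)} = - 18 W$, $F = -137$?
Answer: $42489019$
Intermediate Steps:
$l{\left(U,h \right)} = -137 + h \left(166 h + U h\right)$ ($l{\left(U,h \right)} = \left(h U + 166 h\right) h - 137 = \left(U h + 166 h\right) h - 137 = \left(166 h + U h\right) h - 137 = h \left(166 h + U h\right) - 137 = -137 + h \left(166 h + U h\right)$)
$l{\left(584,-238 \right)} - O{\left(342 \right)} = \left(-137 + 166 \left(-238\right)^{2} + 584 \left(-238\right)^{2}\right) - \left(-18\right) 342 = \left(-137 + 166 \cdot 56644 + 584 \cdot 56644\right) - -6156 = \left(-137 + 9402904 + 33080096\right) + 6156 = 42482863 + 6156 = 42489019$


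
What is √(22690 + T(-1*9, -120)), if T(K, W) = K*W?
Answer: √23770 ≈ 154.18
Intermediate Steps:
√(22690 + T(-1*9, -120)) = √(22690 - 1*9*(-120)) = √(22690 - 9*(-120)) = √(22690 + 1080) = √23770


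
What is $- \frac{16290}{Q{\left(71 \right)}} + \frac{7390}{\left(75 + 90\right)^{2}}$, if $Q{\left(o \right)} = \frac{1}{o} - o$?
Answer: $\frac{70056463}{304920} \approx 229.75$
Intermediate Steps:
$- \frac{16290}{Q{\left(71 \right)}} + \frac{7390}{\left(75 + 90\right)^{2}} = - \frac{16290}{\frac{1}{71} - 71} + \frac{7390}{\left(75 + 90\right)^{2}} = - \frac{16290}{\frac{1}{71} - 71} + \frac{7390}{165^{2}} = - \frac{16290}{- \frac{5040}{71}} + \frac{7390}{27225} = \left(-16290\right) \left(- \frac{71}{5040}\right) + 7390 \cdot \frac{1}{27225} = \frac{12851}{56} + \frac{1478}{5445} = \frac{70056463}{304920}$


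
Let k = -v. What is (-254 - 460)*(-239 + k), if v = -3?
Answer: 168504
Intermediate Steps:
k = 3 (k = -1*(-3) = 3)
(-254 - 460)*(-239 + k) = (-254 - 460)*(-239 + 3) = -714*(-236) = 168504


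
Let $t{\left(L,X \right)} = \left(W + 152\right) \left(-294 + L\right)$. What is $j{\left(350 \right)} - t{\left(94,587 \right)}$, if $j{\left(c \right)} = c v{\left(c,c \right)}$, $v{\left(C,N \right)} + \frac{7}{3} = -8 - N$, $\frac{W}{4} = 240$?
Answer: $\frac{288850}{3} \approx 96283.0$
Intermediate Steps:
$W = 960$ ($W = 4 \cdot 240 = 960$)
$v{\left(C,N \right)} = - \frac{31}{3} - N$ ($v{\left(C,N \right)} = - \frac{7}{3} - \left(8 + N\right) = - \frac{31}{3} - N$)
$j{\left(c \right)} = c \left(- \frac{31}{3} - c\right)$
$t{\left(L,X \right)} = -326928 + 1112 L$ ($t{\left(L,X \right)} = \left(960 + 152\right) \left(-294 + L\right) = 1112 \left(-294 + L\right) = -326928 + 1112 L$)
$j{\left(350 \right)} - t{\left(94,587 \right)} = \left(- \frac{1}{3}\right) 350 \left(31 + 3 \cdot 350\right) - \left(-326928 + 1112 \cdot 94\right) = \left(- \frac{1}{3}\right) 350 \left(31 + 1050\right) - \left(-326928 + 104528\right) = \left(- \frac{1}{3}\right) 350 \cdot 1081 - -222400 = - \frac{378350}{3} + 222400 = \frac{288850}{3}$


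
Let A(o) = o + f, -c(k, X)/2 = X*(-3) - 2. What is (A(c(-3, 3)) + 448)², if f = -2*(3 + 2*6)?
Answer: 193600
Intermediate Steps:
c(k, X) = 4 + 6*X (c(k, X) = -2*(X*(-3) - 2) = -2*(-3*X - 2) = -2*(-2 - 3*X) = 4 + 6*X)
f = -30 (f = -2*(3 + 12) = -2*15 = -30)
A(o) = -30 + o (A(o) = o - 30 = -30 + o)
(A(c(-3, 3)) + 448)² = ((-30 + (4 + 6*3)) + 448)² = ((-30 + (4 + 18)) + 448)² = ((-30 + 22) + 448)² = (-8 + 448)² = 440² = 193600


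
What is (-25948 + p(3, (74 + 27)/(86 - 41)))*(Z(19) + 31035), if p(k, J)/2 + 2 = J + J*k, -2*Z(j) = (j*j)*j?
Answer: -32216501876/45 ≈ -7.1592e+8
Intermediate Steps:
Z(j) = -j³/2 (Z(j) = -j*j*j/2 = -j²*j/2 = -j³/2)
p(k, J) = -4 + 2*J + 2*J*k (p(k, J) = -4 + 2*(J + J*k) = -4 + (2*J + 2*J*k) = -4 + 2*J + 2*J*k)
(-25948 + p(3, (74 + 27)/(86 - 41)))*(Z(19) + 31035) = (-25948 + (-4 + 2*((74 + 27)/(86 - 41)) + 2*((74 + 27)/(86 - 41))*3))*(-½*19³ + 31035) = (-25948 + (-4 + 2*(101/45) + 2*(101/45)*3))*(-½*6859 + 31035) = (-25948 + (-4 + 2*(101*(1/45)) + 2*(101*(1/45))*3))*(-6859/2 + 31035) = (-25948 + (-4 + 2*(101/45) + 2*(101/45)*3))*(55211/2) = (-25948 + (-4 + 202/45 + 202/15))*(55211/2) = (-25948 + 628/45)*(55211/2) = -1167032/45*55211/2 = -32216501876/45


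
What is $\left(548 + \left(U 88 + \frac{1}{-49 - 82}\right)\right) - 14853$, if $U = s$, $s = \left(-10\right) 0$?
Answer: $- \frac{1873956}{131} \approx -14305.0$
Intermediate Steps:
$s = 0$
$U = 0$
$\left(548 + \left(U 88 + \frac{1}{-49 - 82}\right)\right) - 14853 = \left(548 + \left(0 \cdot 88 + \frac{1}{-49 - 82}\right)\right) - 14853 = \left(548 + \left(0 + \frac{1}{-131}\right)\right) - 14853 = \left(548 + \left(0 - \frac{1}{131}\right)\right) - 14853 = \left(548 - \frac{1}{131}\right) - 14853 = \frac{71787}{131} - 14853 = - \frac{1873956}{131}$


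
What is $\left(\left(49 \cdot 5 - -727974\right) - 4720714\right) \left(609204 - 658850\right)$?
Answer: $198211406770$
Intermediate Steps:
$\left(\left(49 \cdot 5 - -727974\right) - 4720714\right) \left(609204 - 658850\right) = \left(\left(245 + 727974\right) - 4720714\right) \left(-49646\right) = \left(728219 - 4720714\right) \left(-49646\right) = \left(-3992495\right) \left(-49646\right) = 198211406770$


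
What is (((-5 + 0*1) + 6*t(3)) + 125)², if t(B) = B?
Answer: 19044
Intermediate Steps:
(((-5 + 0*1) + 6*t(3)) + 125)² = (((-5 + 0*1) + 6*3) + 125)² = (((-5 + 0) + 18) + 125)² = ((-5 + 18) + 125)² = (13 + 125)² = 138² = 19044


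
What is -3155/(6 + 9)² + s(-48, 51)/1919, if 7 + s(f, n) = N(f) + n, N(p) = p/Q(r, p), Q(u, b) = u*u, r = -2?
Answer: -1209449/86355 ≈ -14.006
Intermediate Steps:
Q(u, b) = u²
N(p) = p/4 (N(p) = p/((-2)²) = p/4)
s(f, n) = -7 + n + f/4 (s(f, n) = -7 + (f/4 + n) = -7 + (n + f/4) = -7 + n + f/4)
-3155/(6 + 9)² + s(-48, 51)/1919 = -3155/(6 + 9)² + (-7 + 51 + (¼)*(-48))/1919 = -3155/(15²) + (-7 + 51 - 12)*(1/1919) = -3155/225 + 32*(1/1919) = -3155*1/225 + 32/1919 = -631/45 + 32/1919 = -1209449/86355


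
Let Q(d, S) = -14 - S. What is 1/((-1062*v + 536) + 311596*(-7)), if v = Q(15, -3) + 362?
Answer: -1/2553398 ≈ -3.9163e-7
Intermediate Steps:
v = 351 (v = (-14 - 1*(-3)) + 362 = (-14 + 3) + 362 = -11 + 362 = 351)
1/((-1062*v + 536) + 311596*(-7)) = 1/((-1062*351 + 536) + 311596*(-7)) = 1/((-372762 + 536) - 2181172) = 1/(-372226 - 2181172) = 1/(-2553398) = -1/2553398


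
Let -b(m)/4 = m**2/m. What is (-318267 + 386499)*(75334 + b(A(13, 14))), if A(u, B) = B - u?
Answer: 5139916560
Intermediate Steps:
b(m) = -4*m (b(m) = -4*m**2/m = -4*m)
(-318267 + 386499)*(75334 + b(A(13, 14))) = (-318267 + 386499)*(75334 - 4*(14 - 1*13)) = 68232*(75334 - 4*(14 - 13)) = 68232*(75334 - 4*1) = 68232*(75334 - 4) = 68232*75330 = 5139916560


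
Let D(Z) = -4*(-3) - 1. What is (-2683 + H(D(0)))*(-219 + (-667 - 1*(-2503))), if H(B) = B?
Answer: -4320624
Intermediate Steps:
D(Z) = 11 (D(Z) = 12 - 1 = 11)
(-2683 + H(D(0)))*(-219 + (-667 - 1*(-2503))) = (-2683 + 11)*(-219 + (-667 - 1*(-2503))) = -2672*(-219 + (-667 + 2503)) = -2672*(-219 + 1836) = -2672*1617 = -4320624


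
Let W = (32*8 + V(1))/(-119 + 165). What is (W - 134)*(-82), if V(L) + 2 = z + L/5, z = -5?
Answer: 1212534/115 ≈ 10544.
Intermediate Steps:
V(L) = -7 + L/5 (V(L) = -2 + (-5 + L/5) = -7 + L/5)
W = 623/115 (W = (32*8 + (-7 + (⅕)*1))/(-119 + 165) = (256 + (-7 + ⅕))/46 = (256 - 34/5)*(1/46) = (1246/5)*(1/46) = 623/115 ≈ 5.4174)
(W - 134)*(-82) = (623/115 - 134)*(-82) = -14787/115*(-82) = 1212534/115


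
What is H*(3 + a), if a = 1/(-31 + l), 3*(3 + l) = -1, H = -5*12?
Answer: -18360/103 ≈ -178.25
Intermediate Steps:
H = -60
l = -10/3 (l = -3 + (1/3)*(-1) = -3 - 1/3 = -10/3 ≈ -3.3333)
a = -3/103 (a = 1/(-31 - 10/3) = 1/(-103/3) = -3/103 ≈ -0.029126)
H*(3 + a) = -60*(3 - 3/103) = -60*306/103 = -18360/103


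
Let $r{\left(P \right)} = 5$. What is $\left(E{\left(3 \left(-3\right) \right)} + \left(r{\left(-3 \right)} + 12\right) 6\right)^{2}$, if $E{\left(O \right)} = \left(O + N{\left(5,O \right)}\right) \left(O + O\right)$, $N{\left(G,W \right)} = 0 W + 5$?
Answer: $30276$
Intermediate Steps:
$N{\left(G,W \right)} = 5$ ($N{\left(G,W \right)} = 0 + 5 = 5$)
$E{\left(O \right)} = 2 O \left(5 + O\right)$ ($E{\left(O \right)} = \left(O + 5\right) \left(O + O\right) = \left(5 + O\right) 2 O = 2 O \left(5 + O\right)$)
$\left(E{\left(3 \left(-3\right) \right)} + \left(r{\left(-3 \right)} + 12\right) 6\right)^{2} = \left(2 \cdot 3 \left(-3\right) \left(5 + 3 \left(-3\right)\right) + \left(5 + 12\right) 6\right)^{2} = \left(2 \left(-9\right) \left(5 - 9\right) + 17 \cdot 6\right)^{2} = \left(2 \left(-9\right) \left(-4\right) + 102\right)^{2} = \left(72 + 102\right)^{2} = 174^{2} = 30276$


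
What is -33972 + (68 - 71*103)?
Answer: -41217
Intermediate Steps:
-33972 + (68 - 71*103) = -33972 + (68 - 7313) = -33972 - 7245 = -41217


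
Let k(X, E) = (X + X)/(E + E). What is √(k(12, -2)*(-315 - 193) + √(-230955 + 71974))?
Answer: √(3048 + I*√158981) ≈ 55.326 + 3.6034*I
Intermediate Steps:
k(X, E) = X/E (k(X, E) = (2*X)/((2*E)) = (2*X)*(1/(2*E)) = X/E)
√(k(12, -2)*(-315 - 193) + √(-230955 + 71974)) = √((12/(-2))*(-315 - 193) + √(-230955 + 71974)) = √((12*(-½))*(-508) + √(-158981)) = √(-6*(-508) + I*√158981) = √(3048 + I*√158981)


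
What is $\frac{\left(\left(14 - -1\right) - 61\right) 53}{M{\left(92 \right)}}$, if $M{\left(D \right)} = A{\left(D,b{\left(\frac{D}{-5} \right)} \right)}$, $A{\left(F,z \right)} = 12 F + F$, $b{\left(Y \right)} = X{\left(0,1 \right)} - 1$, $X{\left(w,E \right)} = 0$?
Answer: $- \frac{53}{26} \approx -2.0385$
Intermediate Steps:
$b{\left(Y \right)} = -1$ ($b{\left(Y \right)} = 0 - 1 = -1$)
$A{\left(F,z \right)} = 13 F$
$M{\left(D \right)} = 13 D$
$\frac{\left(\left(14 - -1\right) - 61\right) 53}{M{\left(92 \right)}} = \frac{\left(\left(14 - -1\right) - 61\right) 53}{13 \cdot 92} = \frac{\left(\left(14 + 1\right) - 61\right) 53}{1196} = \left(15 - 61\right) 53 \cdot \frac{1}{1196} = \left(-46\right) 53 \cdot \frac{1}{1196} = \left(-2438\right) \frac{1}{1196} = - \frac{53}{26}$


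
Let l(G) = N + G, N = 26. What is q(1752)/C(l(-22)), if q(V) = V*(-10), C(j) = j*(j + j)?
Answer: -1095/2 ≈ -547.50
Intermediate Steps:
l(G) = 26 + G
C(j) = 2*j² (C(j) = j*(2*j) = 2*j²)
q(V) = -10*V
q(1752)/C(l(-22)) = (-10*1752)/((2*(26 - 22)²)) = -17520/(2*4²) = -17520/(2*16) = -17520/32 = -17520*1/32 = -1095/2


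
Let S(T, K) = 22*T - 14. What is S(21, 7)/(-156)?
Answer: -112/39 ≈ -2.8718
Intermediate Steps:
S(T, K) = -14 + 22*T
S(21, 7)/(-156) = (-14 + 22*21)/(-156) = (-14 + 462)*(-1/156) = 448*(-1/156) = -112/39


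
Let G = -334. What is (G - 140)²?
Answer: 224676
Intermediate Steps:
(G - 140)² = (-334 - 140)² = (-474)² = 224676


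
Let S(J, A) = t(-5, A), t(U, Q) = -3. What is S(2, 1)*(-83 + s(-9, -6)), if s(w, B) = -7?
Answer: 270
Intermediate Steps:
S(J, A) = -3
S(2, 1)*(-83 + s(-9, -6)) = -3*(-83 - 7) = -3*(-90) = 270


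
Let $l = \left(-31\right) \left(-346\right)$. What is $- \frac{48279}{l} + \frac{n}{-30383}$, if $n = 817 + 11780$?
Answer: $- \frac{1601976279}{325888058} \approx -4.9157$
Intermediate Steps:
$l = 10726$
$n = 12597$
$- \frac{48279}{l} + \frac{n}{-30383} = - \frac{48279}{10726} + \frac{12597}{-30383} = \left(-48279\right) \frac{1}{10726} + 12597 \left(- \frac{1}{30383}\right) = - \frac{48279}{10726} - \frac{12597}{30383} = - \frac{1601976279}{325888058}$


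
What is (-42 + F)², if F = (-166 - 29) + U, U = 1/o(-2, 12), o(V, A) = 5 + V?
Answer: 504100/9 ≈ 56011.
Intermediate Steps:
U = ⅓ (U = 1/(5 - 2) = 1/3 = ⅓ ≈ 0.33333)
F = -584/3 (F = (-166 - 29) + ⅓ = -195 + ⅓ = -584/3 ≈ -194.67)
(-42 + F)² = (-42 - 584/3)² = (-710/3)² = 504100/9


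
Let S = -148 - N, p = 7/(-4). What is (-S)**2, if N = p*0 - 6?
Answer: 20164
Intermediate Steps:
p = -7/4 (p = 7*(-1/4) = -7/4 ≈ -1.7500)
N = -6 (N = -7/4*0 - 6 = 0 - 6 = -6)
S = -142 (S = -148 - 1*(-6) = -148 + 6 = -142)
(-S)**2 = (-1*(-142))**2 = 142**2 = 20164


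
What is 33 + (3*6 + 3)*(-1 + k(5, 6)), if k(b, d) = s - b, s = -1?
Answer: -114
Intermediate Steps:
k(b, d) = -1 - b
33 + (3*6 + 3)*(-1 + k(5, 6)) = 33 + (3*6 + 3)*(-1 + (-1 - 1*5)) = 33 + (18 + 3)*(-1 + (-1 - 5)) = 33 + 21*(-1 - 6) = 33 + 21*(-7) = 33 - 147 = -114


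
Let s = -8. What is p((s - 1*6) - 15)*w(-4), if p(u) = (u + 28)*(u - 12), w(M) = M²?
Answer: 656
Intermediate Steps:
p(u) = (-12 + u)*(28 + u) (p(u) = (28 + u)*(-12 + u) = (-12 + u)*(28 + u))
p((s - 1*6) - 15)*w(-4) = (-336 + ((-8 - 1*6) - 15)² + 16*((-8 - 1*6) - 15))*(-4)² = (-336 + ((-8 - 6) - 15)² + 16*((-8 - 6) - 15))*16 = (-336 + (-14 - 15)² + 16*(-14 - 15))*16 = (-336 + (-29)² + 16*(-29))*16 = (-336 + 841 - 464)*16 = 41*16 = 656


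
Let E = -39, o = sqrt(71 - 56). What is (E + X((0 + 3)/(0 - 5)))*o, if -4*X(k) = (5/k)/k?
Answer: -1529*sqrt(15)/36 ≈ -164.49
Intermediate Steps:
o = sqrt(15) ≈ 3.8730
X(k) = -5/(4*k**2) (X(k) = -5/k/(4*k) = -5/(4*k**2))
(E + X((0 + 3)/(0 - 5)))*o = (-39 - 5*(0 - 5)**2/(0 + 3)**2/4)*sqrt(15) = (-39 - 5/(4*(3/(-5))**2))*sqrt(15) = (-39 - 5/(4*(3*(-1/5))**2))*sqrt(15) = (-39 - 5/(4*(-3/5)**2))*sqrt(15) = (-39 - 5/4*25/9)*sqrt(15) = (-39 - 125/36)*sqrt(15) = -1529*sqrt(15)/36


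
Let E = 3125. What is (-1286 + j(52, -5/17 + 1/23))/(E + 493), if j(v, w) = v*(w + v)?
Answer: 10173/26197 ≈ 0.38833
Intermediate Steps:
j(v, w) = v*(v + w)
(-1286 + j(52, -5/17 + 1/23))/(E + 493) = (-1286 + 52*(52 + (-5/17 + 1/23)))/(3125 + 493) = (-1286 + 52*(52 + (-5*1/17 + 1*(1/23))))/3618 = (-1286 + 52*(52 + (-5/17 + 1/23)))*(1/3618) = (-1286 + 52*(52 - 98/391))*(1/3618) = (-1286 + 52*(20234/391))*(1/3618) = (-1286 + 1052168/391)*(1/3618) = (549342/391)*(1/3618) = 10173/26197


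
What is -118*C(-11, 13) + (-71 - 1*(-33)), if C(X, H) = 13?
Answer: -1572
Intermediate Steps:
-118*C(-11, 13) + (-71 - 1*(-33)) = -118*13 + (-71 - 1*(-33)) = -1534 + (-71 + 33) = -1534 - 38 = -1572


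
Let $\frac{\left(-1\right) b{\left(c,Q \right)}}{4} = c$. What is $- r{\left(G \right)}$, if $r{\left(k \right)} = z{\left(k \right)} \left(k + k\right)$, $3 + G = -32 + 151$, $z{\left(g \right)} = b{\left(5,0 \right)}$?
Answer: $4640$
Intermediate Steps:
$b{\left(c,Q \right)} = - 4 c$
$z{\left(g \right)} = -20$ ($z{\left(g \right)} = \left(-4\right) 5 = -20$)
$G = 116$ ($G = -3 + \left(-32 + 151\right) = -3 + 119 = 116$)
$r{\left(k \right)} = - 40 k$ ($r{\left(k \right)} = - 20 \left(k + k\right) = - 20 \cdot 2 k = - 40 k$)
$- r{\left(G \right)} = - \left(-40\right) 116 = \left(-1\right) \left(-4640\right) = 4640$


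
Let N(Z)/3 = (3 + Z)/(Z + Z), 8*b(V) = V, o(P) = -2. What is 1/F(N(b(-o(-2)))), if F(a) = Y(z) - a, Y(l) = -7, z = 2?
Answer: -2/53 ≈ -0.037736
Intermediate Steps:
b(V) = V/8
N(Z) = 3*(3 + Z)/(2*Z) (N(Z) = 3*((3 + Z)/(Z + Z)) = 3*((3 + Z)/((2*Z))) = 3*((3 + Z)*(1/(2*Z))) = 3*((3 + Z)/(2*Z)) = 3*(3 + Z)/(2*Z))
F(a) = -7 - a
1/F(N(b(-o(-2)))) = 1/(-7 - 3*(3 + (-1*(-2))/8)/(2*((-1*(-2))/8))) = 1/(-7 - 3*(3 + (1/8)*2)/(2*((1/8)*2))) = 1/(-7 - 3*(3 + 1/4)/(2*1/4)) = 1/(-7 - 3*4*13/(2*4)) = 1/(-7 - 1*39/2) = 1/(-7 - 39/2) = 1/(-53/2) = -2/53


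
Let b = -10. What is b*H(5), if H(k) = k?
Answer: -50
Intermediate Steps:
b*H(5) = -10*5 = -50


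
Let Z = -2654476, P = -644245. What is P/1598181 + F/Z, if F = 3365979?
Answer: -164873873833/98658909492 ≈ -1.6712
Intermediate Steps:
P/1598181 + F/Z = -644245/1598181 + 3365979/(-2654476) = -644245*1/1598181 + 3365979*(-1/2654476) = -644245/1598181 - 3365979/2654476 = -164873873833/98658909492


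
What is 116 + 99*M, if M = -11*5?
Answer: -5329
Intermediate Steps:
M = -55
116 + 99*M = 116 + 99*(-55) = 116 - 5445 = -5329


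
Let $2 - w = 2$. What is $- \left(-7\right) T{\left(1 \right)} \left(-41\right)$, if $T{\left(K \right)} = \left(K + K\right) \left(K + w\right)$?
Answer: $-574$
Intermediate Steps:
$w = 0$ ($w = 2 - 2 = 0$)
$T{\left(K \right)} = 2 K^{2}$ ($T{\left(K \right)} = \left(K + K\right) \left(K + 0\right) = 2 K K = 2 K^{2}$)
$- \left(-7\right) T{\left(1 \right)} \left(-41\right) = - \left(-7\right) 2 \cdot 1^{2} \left(-41\right) = - \left(-7\right) 2 \cdot 1 \left(-41\right) = - \left(-7\right) 2 \left(-41\right) = \left(-1\right) \left(-14\right) \left(-41\right) = 14 \left(-41\right) = -574$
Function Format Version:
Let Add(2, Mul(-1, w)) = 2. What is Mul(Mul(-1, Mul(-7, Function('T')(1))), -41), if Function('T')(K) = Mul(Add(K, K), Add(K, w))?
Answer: -574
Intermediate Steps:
w = 0 (w = Add(2, Mul(-1, 2)) = Add(2, -2) = 0)
Function('T')(K) = Mul(2, Pow(K, 2)) (Function('T')(K) = Mul(Add(K, K), Add(K, 0)) = Mul(Mul(2, K), K) = Mul(2, Pow(K, 2)))
Mul(Mul(-1, Mul(-7, Function('T')(1))), -41) = Mul(Mul(-1, Mul(-7, Mul(2, Pow(1, 2)))), -41) = Mul(Mul(-1, Mul(-7, Mul(2, 1))), -41) = Mul(Mul(-1, Mul(-7, 2)), -41) = Mul(Mul(-1, -14), -41) = Mul(14, -41) = -574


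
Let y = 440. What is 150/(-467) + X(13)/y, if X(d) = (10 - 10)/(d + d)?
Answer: -150/467 ≈ -0.32120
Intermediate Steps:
X(d) = 0 (X(d) = 0/((2*d)) = 0*(1/(2*d)) = 0)
150/(-467) + X(13)/y = 150/(-467) + 0/440 = 150*(-1/467) + 0*(1/440) = -150/467 + 0 = -150/467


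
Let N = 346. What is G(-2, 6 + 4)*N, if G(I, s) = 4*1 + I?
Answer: 692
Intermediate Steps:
G(I, s) = 4 + I
G(-2, 6 + 4)*N = (4 - 2)*346 = 2*346 = 692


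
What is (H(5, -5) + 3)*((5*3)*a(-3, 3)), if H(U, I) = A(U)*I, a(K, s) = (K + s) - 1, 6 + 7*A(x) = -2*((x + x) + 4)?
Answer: -2865/7 ≈ -409.29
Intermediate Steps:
A(x) = -2 - 4*x/7 (A(x) = -6/7 + (-2*((x + x) + 4))/7 = -6/7 + (-2*(2*x + 4))/7 = -6/7 + (-2*(4 + 2*x))/7 = -6/7 + (-8 - 4*x)/7 = -6/7 + (-8/7 - 4*x/7) = -2 - 4*x/7)
a(K, s) = -1 + K + s
H(U, I) = I*(-2 - 4*U/7) (H(U, I) = (-2 - 4*U/7)*I = I*(-2 - 4*U/7))
(H(5, -5) + 3)*((5*3)*a(-3, 3)) = (-2/7*(-5)*(7 + 2*5) + 3)*((5*3)*(-1 - 3 + 3)) = (-2/7*(-5)*(7 + 10) + 3)*(15*(-1)) = (-2/7*(-5)*17 + 3)*(-15) = (170/7 + 3)*(-15) = (191/7)*(-15) = -2865/7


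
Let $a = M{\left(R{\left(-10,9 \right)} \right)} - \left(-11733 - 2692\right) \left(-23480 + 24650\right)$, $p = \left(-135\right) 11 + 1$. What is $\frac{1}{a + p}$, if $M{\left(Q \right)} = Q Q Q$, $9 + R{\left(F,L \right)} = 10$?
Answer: $\frac{1}{16875767} \approx 5.9257 \cdot 10^{-8}$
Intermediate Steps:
$R{\left(F,L \right)} = 1$ ($R{\left(F,L \right)} = -9 + 10 = 1$)
$p = -1484$ ($p = -1485 + 1 = -1484$)
$M{\left(Q \right)} = Q^{3}$ ($M{\left(Q \right)} = Q^{2} Q = Q^{3}$)
$a = 16877251$ ($a = 1^{3} - \left(-11733 - 2692\right) \left(-23480 + 24650\right) = 1 - \left(-14425\right) 1170 = 1 - -16877250 = 1 + 16877250 = 16877251$)
$\frac{1}{a + p} = \frac{1}{16877251 - 1484} = \frac{1}{16875767}$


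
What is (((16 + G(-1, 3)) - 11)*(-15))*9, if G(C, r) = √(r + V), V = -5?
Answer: -675 - 135*I*√2 ≈ -675.0 - 190.92*I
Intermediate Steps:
G(C, r) = √(-5 + r) (G(C, r) = √(r - 5) = √(-5 + r))
(((16 + G(-1, 3)) - 11)*(-15))*9 = (((16 + √(-5 + 3)) - 11)*(-15))*9 = (((16 + √(-2)) - 11)*(-15))*9 = (((16 + I*√2) - 11)*(-15))*9 = ((5 + I*√2)*(-15))*9 = (-75 - 15*I*√2)*9 = -675 - 135*I*√2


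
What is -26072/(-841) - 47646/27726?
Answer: 113800331/3886261 ≈ 29.283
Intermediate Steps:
-26072/(-841) - 47646/27726 = -26072*(-1/841) - 47646*1/27726 = 26072/841 - 7941/4621 = 113800331/3886261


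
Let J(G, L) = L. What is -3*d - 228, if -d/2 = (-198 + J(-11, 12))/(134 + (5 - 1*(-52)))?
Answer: -44664/191 ≈ -233.84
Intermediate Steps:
d = 372/191 (d = -2*(-198 + 12)/(134 + (5 - 1*(-52))) = -(-372)/(134 + (5 + 52)) = -(-372)/(134 + 57) = -(-372)/191 = -2*(-186/191) = 372/191 ≈ 1.9476)
-3*d - 228 = -3*372/191 - 228 = -1116/191 - 228 = -44664/191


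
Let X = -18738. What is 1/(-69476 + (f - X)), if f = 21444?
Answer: -1/29294 ≈ -3.4137e-5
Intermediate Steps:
1/(-69476 + (f - X)) = 1/(-69476 + (21444 - 1*(-18738))) = 1/(-69476 + (21444 + 18738)) = 1/(-69476 + 40182) = 1/(-29294) = -1/29294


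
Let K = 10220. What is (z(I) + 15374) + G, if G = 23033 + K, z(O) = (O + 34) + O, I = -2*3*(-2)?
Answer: 48685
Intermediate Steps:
I = 12 (I = -6*(-2) = 12)
z(O) = 34 + 2*O (z(O) = (34 + O) + O = 34 + 2*O)
G = 33253 (G = 23033 + 10220 = 33253)
(z(I) + 15374) + G = ((34 + 2*12) + 15374) + 33253 = ((34 + 24) + 15374) + 33253 = (58 + 15374) + 33253 = 15432 + 33253 = 48685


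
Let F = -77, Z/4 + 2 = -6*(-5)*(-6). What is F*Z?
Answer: 56056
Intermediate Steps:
Z = -728 (Z = -8 + 4*(-6*(-5)*(-6)) = -8 + 4*(30*(-6)) = -8 + 4*(-180) = -8 - 720 = -728)
F*Z = -77*(-728) = 56056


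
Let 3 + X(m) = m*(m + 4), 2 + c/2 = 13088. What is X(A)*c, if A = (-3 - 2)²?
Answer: 18896184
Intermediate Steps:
c = 26172 (c = -4 + 2*13088 = -4 + 26176 = 26172)
A = 25 (A = (-5)² = 25)
X(m) = -3 + m*(4 + m) (X(m) = -3 + m*(m + 4) = -3 + m*(4 + m))
X(A)*c = (-3 + 25² + 4*25)*26172 = (-3 + 625 + 100)*26172 = 722*26172 = 18896184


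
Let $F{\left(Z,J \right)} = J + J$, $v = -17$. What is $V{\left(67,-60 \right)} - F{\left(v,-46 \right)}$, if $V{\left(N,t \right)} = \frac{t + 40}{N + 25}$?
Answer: $\frac{2111}{23} \approx 91.783$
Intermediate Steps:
$F{\left(Z,J \right)} = 2 J$
$V{\left(N,t \right)} = \frac{40 + t}{25 + N}$
$V{\left(67,-60 \right)} - F{\left(v,-46 \right)} = \frac{40 - 60}{25 + 67} - 2 \left(-46\right) = \frac{1}{92} \left(-20\right) - -92 = \frac{1}{92} \left(-20\right) + 92 = - \frac{5}{23} + 92 = \frac{2111}{23}$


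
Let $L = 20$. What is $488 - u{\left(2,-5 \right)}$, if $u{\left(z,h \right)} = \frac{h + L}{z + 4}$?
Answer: $\frac{971}{2} \approx 485.5$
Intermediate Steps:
$u{\left(z,h \right)} = \frac{20 + h}{4 + z}$ ($u{\left(z,h \right)} = \frac{h + 20}{z + 4} = \frac{20 + h}{4 + z}$)
$488 - u{\left(2,-5 \right)} = 488 - \frac{20 - 5}{4 + 2} = 488 - \frac{1}{6} \cdot 15 = 488 - \frac{5}{2} = \frac{971}{2}$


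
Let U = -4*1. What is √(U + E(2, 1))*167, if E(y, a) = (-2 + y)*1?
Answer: 334*I ≈ 334.0*I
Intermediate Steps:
E(y, a) = -2 + y
U = -4
√(U + E(2, 1))*167 = √(-4 + (-2 + 2))*167 = √(-4 + 0)*167 = √(-4)*167 = (2*I)*167 = 334*I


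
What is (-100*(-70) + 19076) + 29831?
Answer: 55907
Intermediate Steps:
(-100*(-70) + 19076) + 29831 = (7000 + 19076) + 29831 = 26076 + 29831 = 55907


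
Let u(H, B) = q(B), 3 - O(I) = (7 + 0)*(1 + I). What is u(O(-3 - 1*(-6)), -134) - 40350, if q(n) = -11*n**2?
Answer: -237866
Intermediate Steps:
O(I) = -4 - 7*I (O(I) = 3 - (7 + 0)*(1 + I) = 3 - 7*(1 + I) = 3 - (7 + 7*I) = 3 + (-7 - 7*I) = -4 - 7*I)
u(H, B) = -11*B**2
u(O(-3 - 1*(-6)), -134) - 40350 = -11*(-134)**2 - 40350 = -11*17956 - 40350 = -197516 - 40350 = -237866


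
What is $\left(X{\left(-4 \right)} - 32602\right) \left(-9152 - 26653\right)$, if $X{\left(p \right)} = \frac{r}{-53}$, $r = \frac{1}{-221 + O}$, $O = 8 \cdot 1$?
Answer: $\frac{4392604865495}{3763} \approx 1.1673 \cdot 10^{9}$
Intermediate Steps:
$O = 8$
$r = - \frac{1}{213}$ ($r = \frac{1}{-221 + 8} = \frac{1}{-213} = - \frac{1}{213} \approx -0.0046948$)
$X{\left(p \right)} = \frac{1}{11289}$ ($X{\left(p \right)} = - \frac{1}{213 \left(-53\right)} = \left(- \frac{1}{213}\right) \left(- \frac{1}{53}\right) = \frac{1}{11289}$)
$\left(X{\left(-4 \right)} - 32602\right) \left(-9152 - 26653\right) = \left(\frac{1}{11289} - 32602\right) \left(-9152 - 26653\right) = \left(- \frac{368043977}{11289}\right) \left(-35805\right) = \frac{4392604865495}{3763}$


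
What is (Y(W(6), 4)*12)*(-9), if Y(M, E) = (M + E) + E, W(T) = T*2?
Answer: -2160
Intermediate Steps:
W(T) = 2*T
Y(M, E) = M + 2*E (Y(M, E) = (E + M) + E = M + 2*E)
(Y(W(6), 4)*12)*(-9) = ((2*6 + 2*4)*12)*(-9) = ((12 + 8)*12)*(-9) = (20*12)*(-9) = 240*(-9) = -2160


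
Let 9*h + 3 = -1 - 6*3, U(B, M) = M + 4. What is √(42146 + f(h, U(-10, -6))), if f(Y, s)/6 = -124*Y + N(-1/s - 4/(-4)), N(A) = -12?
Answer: √395034/3 ≈ 209.51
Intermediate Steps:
U(B, M) = 4 + M
h = -22/9 (h = -⅓ + (-1 - 6*3)/9 = -⅓ + (-1 - 18)/9 = -⅓ + (⅑)*(-19) = -⅓ - 19/9 = -22/9 ≈ -2.4444)
f(Y, s) = -72 - 744*Y (f(Y, s) = 6*(-124*Y - 12) = 6*(-12 - 124*Y) = -72 - 744*Y)
√(42146 + f(h, U(-10, -6))) = √(42146 + (-72 - 744*(-22/9))) = √(42146 + (-72 + 5456/3)) = √(42146 + 5240/3) = √(131678/3) = √395034/3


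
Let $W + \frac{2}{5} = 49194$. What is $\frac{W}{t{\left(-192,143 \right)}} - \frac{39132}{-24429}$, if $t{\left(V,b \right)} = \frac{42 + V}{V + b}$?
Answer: $\frac{49076368388}{3053625} \approx 16072.0$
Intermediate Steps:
$W = \frac{245968}{5}$ ($W = - \frac{2}{5} + 49194 = \frac{245968}{5} \approx 49194.0$)
$t{\left(V,b \right)} = \frac{42 + V}{V + b}$
$\frac{W}{t{\left(-192,143 \right)}} - \frac{39132}{-24429} = \frac{245968}{5 \frac{42 - 192}{-192 + 143}} - \frac{39132}{-24429} = \frac{245968}{5 \frac{1}{-49} \left(-150\right)} - - \frac{13044}{8143} = \frac{245968}{5 \left(\left(- \frac{1}{49}\right) \left(-150\right)\right)} + \frac{13044}{8143} = \frac{245968}{5 \cdot \frac{150}{49}} + \frac{13044}{8143} = \frac{245968}{5} \cdot \frac{49}{150} + \frac{13044}{8143} = \frac{6026216}{375} + \frac{13044}{8143} = \frac{49076368388}{3053625}$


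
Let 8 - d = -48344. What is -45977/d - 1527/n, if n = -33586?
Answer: -735175009/811975136 ≈ -0.90542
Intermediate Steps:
d = 48352 (d = 8 - 1*(-48344) = 8 + 48344 = 48352)
-45977/d - 1527/n = -45977/48352 - 1527/(-33586) = -45977*1/48352 - 1527*(-1/33586) = -45977/48352 + 1527/33586 = -735175009/811975136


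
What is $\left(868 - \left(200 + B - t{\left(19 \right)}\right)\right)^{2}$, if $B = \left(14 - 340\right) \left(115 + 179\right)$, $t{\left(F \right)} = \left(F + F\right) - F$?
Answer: $9318233961$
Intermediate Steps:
$t{\left(F \right)} = F$ ($t{\left(F \right)} = 2 F - F = F$)
$B = -95844$ ($B = \left(-326\right) 294 = -95844$)
$\left(868 - \left(200 + B - t{\left(19 \right)}\right)\right)^{2} = \left(868 + \left(\left(19 - 200\right) - -95844\right)\right)^{2} = \left(868 + \left(\left(19 - 200\right) + 95844\right)\right)^{2} = \left(868 + \left(-181 + 95844\right)\right)^{2} = \left(868 + 95663\right)^{2} = 96531^{2} = 9318233961$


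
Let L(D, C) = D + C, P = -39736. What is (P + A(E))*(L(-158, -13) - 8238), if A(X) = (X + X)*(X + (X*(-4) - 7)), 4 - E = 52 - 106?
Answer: 510695388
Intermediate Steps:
L(D, C) = C + D
E = 58 (E = 4 - (52 - 106) = 4 - 1*(-54) = 4 + 54 = 58)
A(X) = 2*X*(-7 - 3*X) (A(X) = (2*X)*(X + (-4*X - 7)) = (2*X)*(X + (-7 - 4*X)) = (2*X)*(-7 - 3*X) = 2*X*(-7 - 3*X))
(P + A(E))*(L(-158, -13) - 8238) = (-39736 - 2*58*(7 + 3*58))*((-13 - 158) - 8238) = (-39736 - 2*58*(7 + 174))*(-171 - 8238) = (-39736 - 2*58*181)*(-8409) = (-39736 - 20996)*(-8409) = -60732*(-8409) = 510695388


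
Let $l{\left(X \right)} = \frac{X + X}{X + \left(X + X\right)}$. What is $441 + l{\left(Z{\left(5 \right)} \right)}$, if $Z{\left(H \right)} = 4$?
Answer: $\frac{1325}{3} \approx 441.67$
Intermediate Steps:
$l{\left(X \right)} = \frac{2}{3}$ ($l{\left(X \right)} = \frac{2 X}{X + 2 X} = \frac{2 X}{3 X} = 2 X \frac{1}{3 X} = \frac{2}{3}$)
$441 + l{\left(Z{\left(5 \right)} \right)} = 441 + \frac{2}{3} = \frac{1325}{3}$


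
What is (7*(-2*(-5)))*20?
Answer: 1400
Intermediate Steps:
(7*(-2*(-5)))*20 = (7*10)*20 = 70*20 = 1400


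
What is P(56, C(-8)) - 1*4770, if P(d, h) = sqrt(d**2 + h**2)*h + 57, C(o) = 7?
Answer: -4713 + 49*sqrt(65) ≈ -4318.0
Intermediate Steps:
P(d, h) = 57 + h*sqrt(d**2 + h**2) (P(d, h) = h*sqrt(d**2 + h**2) + 57 = 57 + h*sqrt(d**2 + h**2))
P(56, C(-8)) - 1*4770 = (57 + 7*sqrt(56**2 + 7**2)) - 1*4770 = (57 + 7*sqrt(3136 + 49)) - 4770 = (57 + 7*sqrt(3185)) - 4770 = (57 + 7*(7*sqrt(65))) - 4770 = (57 + 49*sqrt(65)) - 4770 = -4713 + 49*sqrt(65)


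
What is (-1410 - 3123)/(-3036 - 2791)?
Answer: 4533/5827 ≈ 0.77793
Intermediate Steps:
(-1410 - 3123)/(-3036 - 2791) = -4533/(-5827) = -4533*(-1/5827) = 4533/5827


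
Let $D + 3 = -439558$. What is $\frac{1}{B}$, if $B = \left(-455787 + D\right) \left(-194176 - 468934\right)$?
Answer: $\frac{1}{593714212280} \approx 1.6843 \cdot 10^{-12}$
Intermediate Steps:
$D = -439561$ ($D = -3 - 439558 = -439561$)
$B = 593714212280$ ($B = \left(-455787 - 439561\right) \left(-194176 - 468934\right) = \left(-895348\right) \left(-663110\right) = 593714212280$)
$\frac{1}{B} = \frac{1}{593714212280}$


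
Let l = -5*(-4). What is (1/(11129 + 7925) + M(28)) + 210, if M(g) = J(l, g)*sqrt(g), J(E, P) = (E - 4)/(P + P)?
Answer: 4001341/19054 + 4*sqrt(7)/7 ≈ 211.51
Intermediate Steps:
l = 20
J(E, P) = (-4 + E)/(2*P) (J(E, P) = (-4 + E)/((2*P)) = (-4 + E)*(1/(2*P)) = (-4 + E)/(2*P))
M(g) = 8/sqrt(g) (M(g) = ((-4 + 20)/(2*g))*sqrt(g) = ((1/2)*16/g)*sqrt(g) = (8/g)*sqrt(g) = 8/sqrt(g))
(1/(11129 + 7925) + M(28)) + 210 = (1/(11129 + 7925) + 8/sqrt(28)) + 210 = (1/19054 + 8*(sqrt(7)/14)) + 210 = (1/19054 + 4*sqrt(7)/7) + 210 = 4001341/19054 + 4*sqrt(7)/7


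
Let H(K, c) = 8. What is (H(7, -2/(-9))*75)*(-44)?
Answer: -26400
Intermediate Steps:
(H(7, -2/(-9))*75)*(-44) = (8*75)*(-44) = 600*(-44) = -26400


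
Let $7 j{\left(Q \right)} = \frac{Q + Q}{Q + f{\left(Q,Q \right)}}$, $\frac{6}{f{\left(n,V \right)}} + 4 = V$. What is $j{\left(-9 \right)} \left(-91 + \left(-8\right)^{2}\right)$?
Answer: $- \frac{2106}{287} \approx -7.338$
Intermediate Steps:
$f{\left(n,V \right)} = \frac{6}{-4 + V}$
$j{\left(Q \right)} = \frac{2 Q}{7 \left(Q + \frac{6}{-4 + Q}\right)}$ ($j{\left(Q \right)} = \frac{\left(Q + Q\right) \frac{1}{Q + \frac{6}{-4 + Q}}}{7} = \frac{2 Q \frac{1}{Q + \frac{6}{-4 + Q}}}{7} = \frac{2 Q}{7 \left(Q + \frac{6}{-4 + Q}\right)}$)
$j{\left(-9 \right)} \left(-91 + \left(-8\right)^{2}\right) = \frac{2}{7} \left(-9\right) \frac{1}{6 - 9 \left(-4 - 9\right)} \left(-4 - 9\right) \left(-91 + \left(-8\right)^{2}\right) = \frac{2}{7} \left(-9\right) \frac{1}{6 - -117} \left(-13\right) \left(-91 + 64\right) = \frac{2}{7} \left(-9\right) \frac{1}{6 + 117} \left(-13\right) \left(-27\right) = \frac{2}{7} \left(-9\right) \frac{1}{123} \left(-13\right) \left(-27\right) = \frac{78}{287} \left(-27\right) = - \frac{2106}{287}$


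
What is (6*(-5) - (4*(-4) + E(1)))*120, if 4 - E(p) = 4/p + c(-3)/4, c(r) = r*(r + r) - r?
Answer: -1050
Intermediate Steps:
c(r) = -r + 2*r**2 (c(r) = r*(2*r) - r = 2*r**2 - r = -r + 2*r**2)
E(p) = -5/4 - 4/p (E(p) = 4 - (4/p - 3*(-1 + 2*(-3))/4) = 4 - (4/p - 3*(-1 - 6)*(1/4)) = 4 - (4/p - 3*(-7)*(1/4)) = 4 - (4/p + 21*(1/4)) = 4 - (4/p + 21/4) = 4 - (21/4 + 4/p) = 4 + (-21/4 - 4/p) = -5/4 - 4/p)
(6*(-5) - (4*(-4) + E(1)))*120 = (6*(-5) - (4*(-4) + (-5/4 - 4/1)))*120 = (-30 - (-16 + (-5/4 - 4*1)))*120 = (-30 - (-16 + (-5/4 - 4)))*120 = (-30 - (-16 - 21/4))*120 = (-30 - 1*(-85/4))*120 = (-30 + 85/4)*120 = -35/4*120 = -1050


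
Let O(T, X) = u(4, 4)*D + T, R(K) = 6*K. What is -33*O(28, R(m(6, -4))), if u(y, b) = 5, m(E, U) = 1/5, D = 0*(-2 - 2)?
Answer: -924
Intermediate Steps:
D = 0 (D = 0*(-4) = 0)
m(E, U) = 1/5
O(T, X) = T (O(T, X) = 5*0 + T = 0 + T = T)
-33*O(28, R(m(6, -4))) = -33*28 = -924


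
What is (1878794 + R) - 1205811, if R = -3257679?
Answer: -2584696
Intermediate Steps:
(1878794 + R) - 1205811 = (1878794 - 3257679) - 1205811 = -1378885 - 1205811 = -2584696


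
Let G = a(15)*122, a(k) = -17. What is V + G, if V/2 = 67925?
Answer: 133776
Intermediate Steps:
V = 135850 (V = 2*67925 = 135850)
G = -2074 (G = -17*122 = -2074)
V + G = 135850 - 2074 = 133776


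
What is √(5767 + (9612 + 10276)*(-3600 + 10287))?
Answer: √132996823 ≈ 11532.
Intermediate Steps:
√(5767 + (9612 + 10276)*(-3600 + 10287)) = √(5767 + 19888*6687) = √(5767 + 132991056) = √132996823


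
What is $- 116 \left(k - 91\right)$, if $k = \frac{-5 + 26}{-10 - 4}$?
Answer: $10730$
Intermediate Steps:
$k = - \frac{3}{2}$ ($k = \frac{21}{-14} = 21 \left(- \frac{1}{14}\right) = - \frac{3}{2} \approx -1.5$)
$- 116 \left(k - 91\right) = - 116 \left(- \frac{3}{2} - 91\right) = \left(-116\right) \left(- \frac{185}{2}\right) = 10730$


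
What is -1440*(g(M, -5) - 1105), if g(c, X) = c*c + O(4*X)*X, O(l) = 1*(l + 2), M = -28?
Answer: 332640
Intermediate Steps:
O(l) = 2 + l (O(l) = 1*(2 + l) = 2 + l)
g(c, X) = c**2 + X*(2 + 4*X) (g(c, X) = c*c + (2 + 4*X)*X = c**2 + X*(2 + 4*X))
-1440*(g(M, -5) - 1105) = -1440*(((-28)**2 + 2*(-5)*(1 + 2*(-5))) - 1105) = -1440*((784 + 2*(-5)*(1 - 10)) - 1105) = -1440*((784 + 2*(-5)*(-9)) - 1105) = -1440*((784 + 90) - 1105) = -1440*(874 - 1105) = -1440*(-231) = 332640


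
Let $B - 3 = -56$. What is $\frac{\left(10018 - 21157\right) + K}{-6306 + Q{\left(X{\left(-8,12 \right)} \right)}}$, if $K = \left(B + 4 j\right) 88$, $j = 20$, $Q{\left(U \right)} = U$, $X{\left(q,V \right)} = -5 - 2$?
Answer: $\frac{8763}{6313} \approx 1.3881$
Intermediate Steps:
$B = -53$ ($B = 3 - 56 = -53$)
$X{\left(q,V \right)} = -7$ ($X{\left(q,V \right)} = -5 - 2 = -7$)
$K = 2376$ ($K = \left(-53 + 4 \cdot 20\right) 88 = \left(-53 + 80\right) 88 = 27 \cdot 88 = 2376$)
$\frac{\left(10018 - 21157\right) + K}{-6306 + Q{\left(X{\left(-8,12 \right)} \right)}} = \frac{\left(10018 - 21157\right) + 2376}{-6306 - 7} = \frac{-11139 + 2376}{-6313} = \left(-8763\right) \left(- \frac{1}{6313}\right) = \frac{8763}{6313}$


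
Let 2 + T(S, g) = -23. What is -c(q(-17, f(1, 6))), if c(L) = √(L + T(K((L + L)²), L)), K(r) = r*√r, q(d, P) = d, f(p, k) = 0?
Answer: -I*√42 ≈ -6.4807*I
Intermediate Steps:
K(r) = r^(3/2)
T(S, g) = -25 (T(S, g) = -2 - 23 = -25)
c(L) = √(-25 + L) (c(L) = √(L - 25) = √(-25 + L))
-c(q(-17, f(1, 6))) = -√(-25 - 17) = -√(-42) = -I*√42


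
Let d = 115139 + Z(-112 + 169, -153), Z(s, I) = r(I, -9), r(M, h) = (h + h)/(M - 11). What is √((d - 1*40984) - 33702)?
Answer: √272006710/82 ≈ 201.13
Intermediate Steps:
r(M, h) = 2*h/(-11 + M) (r(M, h) = (2*h)/(-11 + M) = 2*h/(-11 + M))
Z(s, I) = -18/(-11 + I) (Z(s, I) = 2*(-9)/(-11 + I) = -18/(-11 + I))
d = 9441407/82 (d = 115139 - 18/(-11 - 153) = 115139 - 18/(-164) = 115139 - 18*(-1/164) = 115139 + 9/82 = 9441407/82 ≈ 1.1514e+5)
√((d - 1*40984) - 33702) = √((9441407/82 - 1*40984) - 33702) = √((9441407/82 - 40984) - 33702) = √(6080719/82 - 33702) = √(3317155/82) = √272006710/82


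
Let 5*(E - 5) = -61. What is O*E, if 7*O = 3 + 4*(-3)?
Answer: 324/35 ≈ 9.2571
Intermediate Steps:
E = -36/5 (E = 5 + (⅕)*(-61) = 5 - 61/5 = -36/5 ≈ -7.2000)
O = -9/7 (O = (3 + 4*(-3))/7 = (3 - 12)/7 = (⅐)*(-9) = -9/7 ≈ -1.2857)
O*E = -9/7*(-36/5) = 324/35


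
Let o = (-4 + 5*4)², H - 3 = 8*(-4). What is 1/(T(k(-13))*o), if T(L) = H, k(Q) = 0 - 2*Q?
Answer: -1/7424 ≈ -0.00013470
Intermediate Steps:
k(Q) = -2*Q
H = -29 (H = 3 + 8*(-4) = 3 - 32 = -29)
T(L) = -29
o = 256 (o = (-4 + 20)² = 16² = 256)
1/(T(k(-13))*o) = 1/(-29*256) = 1/(-7424) = -1/7424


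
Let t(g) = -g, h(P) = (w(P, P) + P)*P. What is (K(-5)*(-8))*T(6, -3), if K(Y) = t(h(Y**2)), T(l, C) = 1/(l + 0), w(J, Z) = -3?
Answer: 2200/3 ≈ 733.33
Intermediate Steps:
T(l, C) = 1/l
h(P) = P*(-3 + P) (h(P) = (-3 + P)*P = P*(-3 + P))
K(Y) = -Y**2*(-3 + Y**2)
(K(-5)*(-8))*T(6, -3) = (((-5)**2*(3 - 1*(-5)**2))*(-8))/6 = ((25*(3 - 1*25))*(-8))*(1/6) = ((25*(3 - 25))*(-8))*(1/6) = ((25*(-22))*(-8))*(1/6) = -550*(-8)*(1/6) = 4400*(1/6) = 2200/3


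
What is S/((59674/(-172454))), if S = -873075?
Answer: 75282638025/29837 ≈ 2.5231e+6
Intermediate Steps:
S/((59674/(-172454))) = -873075/(59674/(-172454)) = -873075/(59674*(-1/172454)) = -873075/(-29837/86227) = -873075*(-86227/29837) = 75282638025/29837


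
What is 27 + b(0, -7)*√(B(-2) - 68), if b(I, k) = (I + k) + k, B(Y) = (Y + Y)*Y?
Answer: 27 - 28*I*√15 ≈ 27.0 - 108.44*I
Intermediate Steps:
B(Y) = 2*Y² (B(Y) = (2*Y)*Y = 2*Y²)
b(I, k) = I + 2*k
27 + b(0, -7)*√(B(-2) - 68) = 27 + (0 + 2*(-7))*√(2*(-2)² - 68) = 27 + (0 - 14)*√(2*4 - 68) = 27 - 14*√(8 - 68) = 27 - 28*I*√15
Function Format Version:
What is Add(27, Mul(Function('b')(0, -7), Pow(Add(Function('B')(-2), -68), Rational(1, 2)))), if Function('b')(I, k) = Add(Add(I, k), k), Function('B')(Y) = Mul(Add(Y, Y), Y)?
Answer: Add(27, Mul(-28, I, Pow(15, Rational(1, 2)))) ≈ Add(27.000, Mul(-108.44, I))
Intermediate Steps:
Function('B')(Y) = Mul(2, Pow(Y, 2)) (Function('B')(Y) = Mul(Mul(2, Y), Y) = Mul(2, Pow(Y, 2)))
Function('b')(I, k) = Add(I, Mul(2, k))
Add(27, Mul(Function('b')(0, -7), Pow(Add(Function('B')(-2), -68), Rational(1, 2)))) = Add(27, Mul(Add(0, Mul(2, -7)), Pow(Add(Mul(2, Pow(-2, 2)), -68), Rational(1, 2)))) = Add(27, Mul(Add(0, -14), Pow(Add(Mul(2, 4), -68), Rational(1, 2)))) = Add(27, Mul(-14, Pow(Add(8, -68), Rational(1, 2)))) = Add(27, Mul(-14, Pow(-60, Rational(1, 2)))) = Add(27, Mul(-14, Mul(2, I, Pow(15, Rational(1, 2))))) = Add(27, Mul(-28, I, Pow(15, Rational(1, 2))))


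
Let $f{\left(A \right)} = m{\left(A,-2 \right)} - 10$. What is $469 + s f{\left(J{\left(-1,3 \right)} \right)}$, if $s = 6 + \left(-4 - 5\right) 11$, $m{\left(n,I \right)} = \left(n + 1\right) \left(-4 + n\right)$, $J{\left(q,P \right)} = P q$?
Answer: $97$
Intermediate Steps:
$m{\left(n,I \right)} = \left(1 + n\right) \left(-4 + n\right)$
$s = -93$ ($s = 6 + \left(-4 - 5\right) 11 = 6 - 99 = -93$)
$f{\left(A \right)} = -14 + A^{2} - 3 A$ ($f{\left(A \right)} = \left(-4 + A^{2} - 3 A\right) - 10 = -14 + A^{2} - 3 A$)
$469 + s f{\left(J{\left(-1,3 \right)} \right)} = 469 - 93 \left(-14 + \left(3 \left(-1\right)\right)^{2} - 3 \cdot 3 \left(-1\right)\right) = 469 - 93 \left(-14 + \left(-3\right)^{2} - -9\right) = 469 - 93 \left(-14 + 9 + 9\right) = 469 - 372 = 97$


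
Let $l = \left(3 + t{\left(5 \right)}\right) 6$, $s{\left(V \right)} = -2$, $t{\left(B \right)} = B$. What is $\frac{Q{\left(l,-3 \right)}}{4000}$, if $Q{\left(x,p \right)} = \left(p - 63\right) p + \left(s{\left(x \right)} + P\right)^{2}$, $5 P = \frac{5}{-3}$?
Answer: $\frac{1831}{36000} \approx 0.050861$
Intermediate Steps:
$P = - \frac{1}{3}$ ($P = \frac{5 \frac{1}{-3}}{5} = \frac{5 \left(- \frac{1}{3}\right)}{5} = \frac{1}{5} \left(- \frac{5}{3}\right) = - \frac{1}{3} \approx -0.33333$)
$l = 48$ ($l = \left(3 + 5\right) 6 = 8 \cdot 6 = 48$)
$Q{\left(x,p \right)} = \frac{49}{9} + p \left(-63 + p\right)$ ($Q{\left(x,p \right)} = \left(p - 63\right) p + \left(-2 - \frac{1}{3}\right)^{2} = \left(-63 + p\right) p + \left(- \frac{7}{3}\right)^{2} = p \left(-63 + p\right) + \frac{49}{9} = \frac{49}{9} + p \left(-63 + p\right)$)
$\frac{Q{\left(l,-3 \right)}}{4000} = \frac{\frac{49}{9} + \left(-3\right)^{2} - -189}{4000} = \left(\frac{49}{9} + 9 + 189\right) \frac{1}{4000} = \frac{1831}{9} \cdot \frac{1}{4000} = \frac{1831}{36000}$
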